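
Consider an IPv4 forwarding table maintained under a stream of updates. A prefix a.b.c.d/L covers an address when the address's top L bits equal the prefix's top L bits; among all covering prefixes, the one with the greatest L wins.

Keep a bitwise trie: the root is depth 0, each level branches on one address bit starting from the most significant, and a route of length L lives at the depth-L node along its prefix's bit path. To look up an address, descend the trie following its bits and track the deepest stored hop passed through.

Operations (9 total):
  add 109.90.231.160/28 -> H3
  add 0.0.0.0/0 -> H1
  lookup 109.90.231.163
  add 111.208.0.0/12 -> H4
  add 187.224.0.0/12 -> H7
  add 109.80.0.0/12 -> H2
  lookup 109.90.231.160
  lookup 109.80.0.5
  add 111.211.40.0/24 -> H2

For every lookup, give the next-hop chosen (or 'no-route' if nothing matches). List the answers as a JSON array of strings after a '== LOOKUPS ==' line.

Apply in order:
  + 109.90.231.160/28 (H3) depth=28
  + 0.0.0.0/0 (H1) depth=0
  ? 109.90.231.163  path d0:H1→d1:-→d2:-→d3:-→d4:-→d5:-→d6:-→d7:-→d8:-→d9:-→d10:-→d11:-→d12:-→d13:-→d14:-→d15:-→d16:-→d17:-→d18:-→d19:-→d20:-→d21:-→d22:-→d23:-→d24:-→d25:-→d26:-→d27:-→d28:H3  best=H3
  + 111.208.0.0/12 (H4) depth=12
  + 187.224.0.0/12 (H7) depth=12
  + 109.80.0.0/12 (H2) depth=12
  ? 109.90.231.160  path d0:H1→d1:-→d2:-→d3:-→d4:-→d5:-→d6:-→d7:-→d8:-→d9:-→d10:-→d11:-→d12:H2→d13:-→d14:-→d15:-→d16:-→d17:-→d18:-→d19:-→d20:-→d21:-→d22:-→d23:-→d24:-→d25:-→d26:-→d27:-→d28:H3  best=H3
  ? 109.80.0.5  path d0:H1→d1:-→d2:-→d3:-→d4:-→d5:-→d6:-→d7:-→d8:-→d9:-→d10:-→d11:-→d12:H2  best=H2
  + 111.211.40.0/24 (H2) depth=24

== LOOKUPS ==
["H3","H3","H2"]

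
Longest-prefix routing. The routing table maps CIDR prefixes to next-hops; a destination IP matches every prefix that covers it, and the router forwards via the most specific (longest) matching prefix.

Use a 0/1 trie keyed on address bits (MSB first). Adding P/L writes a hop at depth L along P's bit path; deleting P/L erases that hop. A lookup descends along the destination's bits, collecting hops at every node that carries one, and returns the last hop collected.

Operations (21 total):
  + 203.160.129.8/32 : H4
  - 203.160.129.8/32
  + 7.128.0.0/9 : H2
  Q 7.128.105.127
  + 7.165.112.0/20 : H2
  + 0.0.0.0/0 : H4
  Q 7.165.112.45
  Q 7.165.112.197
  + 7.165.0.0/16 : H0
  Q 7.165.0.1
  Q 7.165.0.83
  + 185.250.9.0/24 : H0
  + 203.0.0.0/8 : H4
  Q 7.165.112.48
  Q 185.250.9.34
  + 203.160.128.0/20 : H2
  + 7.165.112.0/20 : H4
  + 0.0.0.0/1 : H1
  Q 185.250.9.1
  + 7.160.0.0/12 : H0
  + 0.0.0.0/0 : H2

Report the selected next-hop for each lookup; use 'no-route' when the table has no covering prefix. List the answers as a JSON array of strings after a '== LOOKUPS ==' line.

Apply in order:
  add 203.160.129.8/32 -> H4 at depth 32
  del 203.160.129.8/32 (clear depth 32)
  add 7.128.0.0/9 -> H2 at depth 9
  lookup 7.128.105.127: bits 000001111 walk d0:-→d1:-→d2:-→d3:-→d4:-→d5:-→d6:-→d7:-→d8:-→d9:H2 -> H2
  add 7.165.112.0/20 -> H2 at depth 20
  add 0.0.0.0/0 -> H4 at depth 0
  lookup 7.165.112.45: bits 00000111101001010111 walk d0:H4→d1:-→d2:-→d3:-→d4:-→d5:-→d6:-→d7:-→d8:-→d9:H2→d10:-→d11:-→d12:-→d13:-→d14:-→d15:-→d16:-→d17:-→d18:-→d19:-→d20:H2 -> H2
  lookup 7.165.112.197: bits 00000111101001010111 walk d0:H4→d1:-→d2:-→d3:-→d4:-→d5:-→d6:-→d7:-→d8:-→d9:H2→d10:-→d11:-→d12:-→d13:-→d14:-→d15:-→d16:-→d17:-→d18:-→d19:-→d20:H2 -> H2
  add 7.165.0.0/16 -> H0 at depth 16
  lookup 7.165.0.1: bits 00000111101001010 walk d0:H4→d1:-→d2:-→d3:-→d4:-→d5:-→d6:-→d7:-→d8:-→d9:H2→d10:-→d11:-→d12:-→d13:-→d14:-→d15:-→d16:H0→d17:- -> H0
  lookup 7.165.0.83: bits 00000111101001010 walk d0:H4→d1:-→d2:-→d3:-→d4:-→d5:-→d6:-→d7:-→d8:-→d9:H2→d10:-→d11:-→d12:-→d13:-→d14:-→d15:-→d16:H0→d17:- -> H0
  add 185.250.9.0/24 -> H0 at depth 24
  add 203.0.0.0/8 -> H4 at depth 8
  lookup 7.165.112.48: bits 00000111101001010111 walk d0:H4→d1:-→d2:-→d3:-→d4:-→d5:-→d6:-→d7:-→d8:-→d9:H2→d10:-→d11:-→d12:-→d13:-→d14:-→d15:-→d16:H0→d17:-→d18:-→d19:-→d20:H2 -> H2
  lookup 185.250.9.34: bits 101110011111101000001001 walk d0:H4→d1:-→d2:-→d3:-→d4:-→d5:-→d6:-→d7:-→d8:-→d9:-→d10:-→d11:-→d12:-→d13:-→d14:-→d15:-→d16:-→d17:-→d18:-→d19:-→d20:-→d21:-→d22:-→d23:-→d24:H0 -> H0
  add 203.160.128.0/20 -> H2 at depth 20
  add 7.165.112.0/20 -> H4 at depth 20
  add 0.0.0.0/1 -> H1 at depth 1
  lookup 185.250.9.1: bits 101110011111101000001001 walk d0:H4→d1:-→d2:-→d3:-→d4:-→d5:-→d6:-→d7:-→d8:-→d9:-→d10:-→d11:-→d12:-→d13:-→d14:-→d15:-→d16:-→d17:-→d18:-→d19:-→d20:-→d21:-→d22:-→d23:-→d24:H0 -> H0
  add 7.160.0.0/12 -> H0 at depth 12
  add 0.0.0.0/0 -> H2 at depth 0

== LOOKUPS ==
["H2","H2","H2","H0","H0","H2","H0","H0"]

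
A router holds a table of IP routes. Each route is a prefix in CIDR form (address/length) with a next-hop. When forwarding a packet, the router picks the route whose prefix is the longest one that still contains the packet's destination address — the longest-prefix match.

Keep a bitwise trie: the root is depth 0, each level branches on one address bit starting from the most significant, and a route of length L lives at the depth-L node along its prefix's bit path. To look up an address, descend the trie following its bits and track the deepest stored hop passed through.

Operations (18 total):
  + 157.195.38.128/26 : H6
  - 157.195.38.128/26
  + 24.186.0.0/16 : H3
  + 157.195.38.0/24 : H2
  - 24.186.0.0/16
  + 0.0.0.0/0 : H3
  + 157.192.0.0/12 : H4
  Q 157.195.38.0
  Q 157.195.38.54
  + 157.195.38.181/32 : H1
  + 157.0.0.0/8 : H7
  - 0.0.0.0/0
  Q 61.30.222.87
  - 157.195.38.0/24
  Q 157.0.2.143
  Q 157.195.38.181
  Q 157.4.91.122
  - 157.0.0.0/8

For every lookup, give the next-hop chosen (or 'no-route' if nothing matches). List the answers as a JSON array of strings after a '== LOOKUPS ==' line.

Trace:
  add 157.195.38.128/26 -> H6 at depth 26
  del 157.195.38.128/26 (clear depth 26)
  add 24.186.0.0/16 -> H3 at depth 16
  add 157.195.38.0/24 -> H2 at depth 24
  del 24.186.0.0/16 (clear depth 16)
  add 0.0.0.0/0 -> H3 at depth 0
  add 157.192.0.0/12 -> H4 at depth 12
  ? 157.195.38.0  path d0:H3→d1:-→d2:-→d3:-→d4:-→d5:-→d6:-→d7:-→d8:-→d9:-→d10:-→d11:-→d12:H4→d13:-→d14:-→d15:-→d16:-→d17:-→d18:-→d19:-→d20:-→d21:-→d22:-→d23:-→d24:H2  best=H2
  ? 157.195.38.54  path d0:H3→d1:-→d2:-→d3:-→d4:-→d5:-→d6:-→d7:-→d8:-→d9:-→d10:-→d11:-→d12:H4→d13:-→d14:-→d15:-→d16:-→d17:-→d18:-→d19:-→d20:-→d21:-→d22:-→d23:-→d24:H2  best=H2
  add 157.195.38.181/32 -> H1 at depth 32
  add 157.0.0.0/8 -> H7 at depth 8
  del 0.0.0.0/0 (clear depth 0)
  ? 61.30.222.87  path d0:-→d1:-→d2:-  best=no-route
  del 157.195.38.0/24 (clear depth 24)
  ? 157.0.2.143  path d0:-→d1:-→d2:-→d3:-→d4:-→d5:-→d6:-→d7:-→d8:H7  best=H7
  ? 157.195.38.181  path d0:-→d1:-→d2:-→d3:-→d4:-→d5:-→d6:-→d7:-→d8:H7→d9:-→d10:-→d11:-→d12:H4→d13:-→d14:-→d15:-→d16:-→d17:-→d18:-→d19:-→d20:-→d21:-→d22:-→d23:-→d24:-→d25:-→d26:-→d27:-→d28:-→d29:-→d30:-→d31:-→d32:H1  best=H1
  ? 157.4.91.122  path d0:-→d1:-→d2:-→d3:-→d4:-→d5:-→d6:-→d7:-→d8:H7  best=H7
  del 157.0.0.0/8 (clear depth 8)

== LOOKUPS ==
["H2","H2","no-route","H7","H1","H7"]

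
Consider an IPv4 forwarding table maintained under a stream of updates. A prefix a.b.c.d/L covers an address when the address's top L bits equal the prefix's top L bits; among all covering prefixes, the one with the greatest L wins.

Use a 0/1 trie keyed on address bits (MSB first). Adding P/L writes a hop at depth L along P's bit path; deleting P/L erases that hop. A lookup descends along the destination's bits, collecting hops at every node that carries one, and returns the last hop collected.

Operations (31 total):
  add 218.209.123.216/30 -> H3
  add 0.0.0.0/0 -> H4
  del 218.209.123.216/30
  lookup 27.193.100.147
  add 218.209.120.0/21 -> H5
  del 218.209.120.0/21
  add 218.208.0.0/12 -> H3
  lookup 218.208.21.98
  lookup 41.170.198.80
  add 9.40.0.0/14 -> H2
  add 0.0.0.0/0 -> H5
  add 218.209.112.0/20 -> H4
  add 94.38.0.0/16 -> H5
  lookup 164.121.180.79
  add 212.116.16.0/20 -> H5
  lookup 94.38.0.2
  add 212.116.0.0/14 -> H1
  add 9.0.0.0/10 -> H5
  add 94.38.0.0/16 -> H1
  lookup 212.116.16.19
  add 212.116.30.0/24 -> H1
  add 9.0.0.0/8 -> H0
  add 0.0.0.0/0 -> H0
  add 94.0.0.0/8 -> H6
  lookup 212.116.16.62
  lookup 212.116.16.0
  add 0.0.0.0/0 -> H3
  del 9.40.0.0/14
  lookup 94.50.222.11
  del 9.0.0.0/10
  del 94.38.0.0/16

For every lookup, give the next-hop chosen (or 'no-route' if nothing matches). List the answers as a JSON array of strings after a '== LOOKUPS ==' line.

Apply in order:
  add 218.209.123.216/30 -> H3 at depth 30
  add 0.0.0.0/0 -> H4 at depth 0
  del 218.209.123.216/30 (clear depth 30)
  Q 27.193.100.147: descend ε ; hops seen [H4] ; pick H4
  add 218.209.120.0/21 -> H5 at depth 21
  del 218.209.120.0/21 (clear depth 21)
  add 218.208.0.0/12 -> H3 at depth 12
  Q 218.208.21.98: descend 110110101101000 ; hops seen [H4,H3] ; pick H3
  Q 41.170.198.80: descend ε ; hops seen [H4] ; pick H4
  add 9.40.0.0/14 -> H2 at depth 14
  add 0.0.0.0/0 -> H5 at depth 0
  add 218.209.112.0/20 -> H4 at depth 20
  add 94.38.0.0/16 -> H5 at depth 16
  Q 164.121.180.79: descend 1 ; hops seen [H5] ; pick H5
  add 212.116.16.0/20 -> H5 at depth 20
  Q 94.38.0.2: descend 0101111000100110 ; hops seen [H5,H5] ; pick H5
  add 212.116.0.0/14 -> H1 at depth 14
  add 9.0.0.0/10 -> H5 at depth 10
  add 94.38.0.0/16 -> H1 at depth 16
  Q 212.116.16.19: descend 11010100011101000001 ; hops seen [H5,H1,H5] ; pick H5
  add 212.116.30.0/24 -> H1 at depth 24
  add 9.0.0.0/8 -> H0 at depth 8
  add 0.0.0.0/0 -> H0 at depth 0
  add 94.0.0.0/8 -> H6 at depth 8
  Q 212.116.16.62: descend 11010100011101000001 ; hops seen [H0,H1,H5] ; pick H5
  Q 212.116.16.0: descend 11010100011101000001 ; hops seen [H0,H1,H5] ; pick H5
  add 0.0.0.0/0 -> H3 at depth 0
  del 9.40.0.0/14 (clear depth 14)
  Q 94.50.222.11: descend 01011110001 ; hops seen [H3,H6] ; pick H6
  del 9.0.0.0/10 (clear depth 10)
  del 94.38.0.0/16 (clear depth 16)

== LOOKUPS ==
["H4","H3","H4","H5","H5","H5","H5","H5","H6"]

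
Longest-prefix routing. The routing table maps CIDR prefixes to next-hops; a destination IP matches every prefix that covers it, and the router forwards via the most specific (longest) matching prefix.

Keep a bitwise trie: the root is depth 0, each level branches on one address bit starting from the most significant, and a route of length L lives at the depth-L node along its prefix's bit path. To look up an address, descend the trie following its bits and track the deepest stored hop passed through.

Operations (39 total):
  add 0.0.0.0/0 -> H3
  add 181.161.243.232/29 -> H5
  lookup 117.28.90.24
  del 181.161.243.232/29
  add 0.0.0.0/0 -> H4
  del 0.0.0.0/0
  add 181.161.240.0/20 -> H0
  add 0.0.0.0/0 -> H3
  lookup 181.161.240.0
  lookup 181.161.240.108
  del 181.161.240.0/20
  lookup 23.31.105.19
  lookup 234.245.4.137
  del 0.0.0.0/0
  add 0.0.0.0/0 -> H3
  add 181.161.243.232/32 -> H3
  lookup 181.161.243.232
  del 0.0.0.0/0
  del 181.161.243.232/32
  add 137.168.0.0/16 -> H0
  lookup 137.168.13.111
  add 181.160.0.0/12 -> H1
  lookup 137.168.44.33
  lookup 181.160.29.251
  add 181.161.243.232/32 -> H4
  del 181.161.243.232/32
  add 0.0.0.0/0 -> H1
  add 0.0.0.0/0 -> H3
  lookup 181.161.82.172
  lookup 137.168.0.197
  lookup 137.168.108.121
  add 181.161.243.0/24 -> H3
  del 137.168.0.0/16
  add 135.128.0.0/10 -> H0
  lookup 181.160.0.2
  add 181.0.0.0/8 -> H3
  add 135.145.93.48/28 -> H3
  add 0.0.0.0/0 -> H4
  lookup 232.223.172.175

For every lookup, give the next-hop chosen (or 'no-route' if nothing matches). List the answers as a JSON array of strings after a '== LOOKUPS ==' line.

Apply in order:
  + 0.0.0.0/0 (H3) depth=0
  + 181.161.243.232/29 (H5) depth=29
  ? 117.28.90.24  path d0:H3  best=H3
  del 181.161.243.232/29 (clear depth 29)
  + 0.0.0.0/0 (H4) depth=0
  del 0.0.0.0/0 (clear depth 0)
  + 181.161.240.0/20 (H0) depth=20
  + 0.0.0.0/0 (H3) depth=0
  ? 181.161.240.0  path d0:H3→d1:-→d2:-→d3:-→d4:-→d5:-→d6:-→d7:-→d8:-→d9:-→d10:-→d11:-→d12:-→d13:-→d14:-→d15:-→d16:-→d17:-→d18:-→d19:-→d20:H0→d21:-→d22:-  best=H0
  ? 181.161.240.108  path d0:H3→d1:-→d2:-→d3:-→d4:-→d5:-→d6:-→d7:-→d8:-→d9:-→d10:-→d11:-→d12:-→d13:-→d14:-→d15:-→d16:-→d17:-→d18:-→d19:-→d20:H0→d21:-→d22:-  best=H0
  del 181.161.240.0/20 (clear depth 20)
  ? 23.31.105.19  path d0:H3  best=H3
  ? 234.245.4.137  path d0:H3→d1:-  best=H3
  del 0.0.0.0/0 (clear depth 0)
  + 0.0.0.0/0 (H3) depth=0
  + 181.161.243.232/32 (H3) depth=32
  ? 181.161.243.232  path d0:H3→d1:-→d2:-→d3:-→d4:-→d5:-→d6:-→d7:-→d8:-→d9:-→d10:-→d11:-→d12:-→d13:-→d14:-→d15:-→d16:-→d17:-→d18:-→d19:-→d20:-→d21:-→d22:-→d23:-→d24:-→d25:-→d26:-→d27:-→d28:-→d29:-→d30:-→d31:-→d32:H3  best=H3
  del 0.0.0.0/0 (clear depth 0)
  del 181.161.243.232/32 (clear depth 32)
  + 137.168.0.0/16 (H0) depth=16
  ? 137.168.13.111  path d0:-→d1:-→d2:-→d3:-→d4:-→d5:-→d6:-→d7:-→d8:-→d9:-→d10:-→d11:-→d12:-→d13:-→d14:-→d15:-→d16:H0  best=H0
  + 181.160.0.0/12 (H1) depth=12
  ? 137.168.44.33  path d0:-→d1:-→d2:-→d3:-→d4:-→d5:-→d6:-→d7:-→d8:-→d9:-→d10:-→d11:-→d12:-→d13:-→d14:-→d15:-→d16:H0  best=H0
  ? 181.160.29.251  path d0:-→d1:-→d2:-→d3:-→d4:-→d5:-→d6:-→d7:-→d8:-→d9:-→d10:-→d11:-→d12:H1→d13:-→d14:-→d15:-  best=H1
  + 181.161.243.232/32 (H4) depth=32
  del 181.161.243.232/32 (clear depth 32)
  + 0.0.0.0/0 (H1) depth=0
  + 0.0.0.0/0 (H3) depth=0
  ? 181.161.82.172  path d0:H3→d1:-→d2:-→d3:-→d4:-→d5:-→d6:-→d7:-→d8:-→d9:-→d10:-→d11:-→d12:H1→d13:-→d14:-→d15:-→d16:-  best=H1
  ? 137.168.0.197  path d0:H3→d1:-→d2:-→d3:-→d4:-→d5:-→d6:-→d7:-→d8:-→d9:-→d10:-→d11:-→d12:-→d13:-→d14:-→d15:-→d16:H0  best=H0
  ? 137.168.108.121  path d0:H3→d1:-→d2:-→d3:-→d4:-→d5:-→d6:-→d7:-→d8:-→d9:-→d10:-→d11:-→d12:-→d13:-→d14:-→d15:-→d16:H0  best=H0
  + 181.161.243.0/24 (H3) depth=24
  del 137.168.0.0/16 (clear depth 16)
  + 135.128.0.0/10 (H0) depth=10
  ? 181.160.0.2  path d0:H3→d1:-→d2:-→d3:-→d4:-→d5:-→d6:-→d7:-→d8:-→d9:-→d10:-→d11:-→d12:H1→d13:-→d14:-→d15:-  best=H1
  + 181.0.0.0/8 (H3) depth=8
  + 135.145.93.48/28 (H3) depth=28
  + 0.0.0.0/0 (H4) depth=0
  ? 232.223.172.175  path d0:H4→d1:-  best=H4

== LOOKUPS ==
["H3","H0","H0","H3","H3","H3","H0","H0","H1","H1","H0","H0","H1","H4"]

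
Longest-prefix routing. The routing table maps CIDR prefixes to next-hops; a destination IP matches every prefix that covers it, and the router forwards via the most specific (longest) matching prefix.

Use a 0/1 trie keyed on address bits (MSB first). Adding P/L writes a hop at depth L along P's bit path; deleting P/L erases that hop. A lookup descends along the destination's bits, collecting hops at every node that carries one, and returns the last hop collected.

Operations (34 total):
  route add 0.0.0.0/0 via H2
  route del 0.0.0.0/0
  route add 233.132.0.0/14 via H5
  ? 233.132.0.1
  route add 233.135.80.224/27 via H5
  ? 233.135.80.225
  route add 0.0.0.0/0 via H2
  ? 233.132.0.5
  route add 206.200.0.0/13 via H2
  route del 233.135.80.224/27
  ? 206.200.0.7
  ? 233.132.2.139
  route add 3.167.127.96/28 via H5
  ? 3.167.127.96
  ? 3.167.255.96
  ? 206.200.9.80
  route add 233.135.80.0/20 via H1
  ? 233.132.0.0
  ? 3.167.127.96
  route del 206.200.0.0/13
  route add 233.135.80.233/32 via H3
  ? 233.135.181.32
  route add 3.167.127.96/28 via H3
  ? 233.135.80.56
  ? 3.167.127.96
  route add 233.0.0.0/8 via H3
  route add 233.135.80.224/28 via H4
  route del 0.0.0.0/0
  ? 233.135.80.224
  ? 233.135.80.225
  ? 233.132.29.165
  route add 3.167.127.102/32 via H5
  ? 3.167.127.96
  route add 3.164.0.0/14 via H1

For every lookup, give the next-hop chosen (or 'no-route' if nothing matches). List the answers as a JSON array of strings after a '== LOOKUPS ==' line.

Process each operation:
  add 0.0.0.0/0 -> H2 at depth 0
  - 0.0.0.0/0 clear@0
  add 233.132.0.0/14 -> H5 at depth 14
  Q 233.132.0.1: descend 11101001100001 ; hops seen [H5] ; pick H5
  add 233.135.80.224/27 -> H5 at depth 27
  Q 233.135.80.225: descend 111010011000011101010000111 ; hops seen [H5,H5] ; pick H5
  add 0.0.0.0/0 -> H2 at depth 0
  Q 233.132.0.5: descend 11101001100001 ; hops seen [H2,H5] ; pick H5
  add 206.200.0.0/13 -> H2 at depth 13
  - 233.135.80.224/27 clear@27
  Q 206.200.0.7: descend 1100111011001 ; hops seen [H2,H2] ; pick H2
  Q 233.132.2.139: descend 11101001100001 ; hops seen [H2,H5] ; pick H5
  add 3.167.127.96/28 -> H5 at depth 28
  Q 3.167.127.96: descend 0000001110100111011111110110 ; hops seen [H2,H5] ; pick H5
  Q 3.167.255.96: descend 0000001110100111 ; hops seen [H2] ; pick H2
  Q 206.200.9.80: descend 1100111011001 ; hops seen [H2,H2] ; pick H2
  add 233.135.80.0/20 -> H1 at depth 20
  Q 233.132.0.0: descend 11101001100001 ; hops seen [H2,H5] ; pick H5
  Q 3.167.127.96: descend 0000001110100111011111110110 ; hops seen [H2,H5] ; pick H5
  - 206.200.0.0/13 clear@13
  add 233.135.80.233/32 -> H3 at depth 32
  Q 233.135.181.32: descend 1110100110000111 ; hops seen [H2,H5] ; pick H5
  add 3.167.127.96/28 -> H3 at depth 28
  Q 233.135.80.56: descend 111010011000011101010000 ; hops seen [H2,H5,H1] ; pick H1
  Q 3.167.127.96: descend 0000001110100111011111110110 ; hops seen [H2,H3] ; pick H3
  add 233.0.0.0/8 -> H3 at depth 8
  add 233.135.80.224/28 -> H4 at depth 28
  - 0.0.0.0/0 clear@0
  Q 233.135.80.224: descend 1110100110000111010100001110 ; hops seen [H3,H5,H1,H4] ; pick H4
  Q 233.135.80.225: descend 1110100110000111010100001110 ; hops seen [H3,H5,H1,H4] ; pick H4
  Q 233.132.29.165: descend 11101001100001 ; hops seen [H3,H5] ; pick H5
  add 3.167.127.102/32 -> H5 at depth 32
  Q 3.167.127.96: descend 00000011101001110111111101100 ; hops seen [H3] ; pick H3
  add 3.164.0.0/14 -> H1 at depth 14

== LOOKUPS ==
["H5","H5","H5","H2","H5","H5","H2","H2","H5","H5","H5","H1","H3","H4","H4","H5","H3"]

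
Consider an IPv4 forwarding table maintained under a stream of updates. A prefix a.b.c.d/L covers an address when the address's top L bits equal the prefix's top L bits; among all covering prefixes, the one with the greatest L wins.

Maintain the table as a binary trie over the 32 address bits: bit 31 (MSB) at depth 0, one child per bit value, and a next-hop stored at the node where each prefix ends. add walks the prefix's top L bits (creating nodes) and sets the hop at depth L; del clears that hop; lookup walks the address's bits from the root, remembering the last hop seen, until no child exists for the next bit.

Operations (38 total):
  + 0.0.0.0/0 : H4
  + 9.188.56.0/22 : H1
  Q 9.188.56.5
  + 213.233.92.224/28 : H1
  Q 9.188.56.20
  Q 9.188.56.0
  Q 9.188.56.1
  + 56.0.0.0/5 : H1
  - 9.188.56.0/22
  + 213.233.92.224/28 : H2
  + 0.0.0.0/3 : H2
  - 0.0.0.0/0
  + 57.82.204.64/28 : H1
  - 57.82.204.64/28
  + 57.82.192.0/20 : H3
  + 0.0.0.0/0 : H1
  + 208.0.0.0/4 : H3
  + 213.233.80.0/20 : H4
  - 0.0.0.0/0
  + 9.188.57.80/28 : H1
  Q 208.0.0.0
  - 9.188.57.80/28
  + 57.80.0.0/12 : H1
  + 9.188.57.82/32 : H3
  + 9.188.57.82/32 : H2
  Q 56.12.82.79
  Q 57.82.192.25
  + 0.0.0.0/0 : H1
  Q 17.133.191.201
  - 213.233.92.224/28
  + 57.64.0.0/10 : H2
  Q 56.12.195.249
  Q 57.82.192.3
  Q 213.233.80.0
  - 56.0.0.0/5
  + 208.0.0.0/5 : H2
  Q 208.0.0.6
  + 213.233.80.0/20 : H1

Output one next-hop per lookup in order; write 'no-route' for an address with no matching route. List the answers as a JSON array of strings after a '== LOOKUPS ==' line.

Trace:
  add 0.0.0.0/0 -> H4 at depth 0
  add 9.188.56.0/22 -> H1 at depth 22
  ? 9.188.56.5  path d0:H4→d1:-→d2:-→d3:-→d4:-→d5:-→d6:-→d7:-→d8:-→d9:-→d10:-→d11:-→d12:-→d13:-→d14:-→d15:-→d16:-→d17:-→d18:-→d19:-→d20:-→d21:-→d22:H1  best=H1
  add 213.233.92.224/28 -> H1 at depth 28
  ? 9.188.56.20  path d0:H4→d1:-→d2:-→d3:-→d4:-→d5:-→d6:-→d7:-→d8:-→d9:-→d10:-→d11:-→d12:-→d13:-→d14:-→d15:-→d16:-→d17:-→d18:-→d19:-→d20:-→d21:-→d22:H1  best=H1
  ? 9.188.56.0  path d0:H4→d1:-→d2:-→d3:-→d4:-→d5:-→d6:-→d7:-→d8:-→d9:-→d10:-→d11:-→d12:-→d13:-→d14:-→d15:-→d16:-→d17:-→d18:-→d19:-→d20:-→d21:-→d22:H1  best=H1
  ? 9.188.56.1  path d0:H4→d1:-→d2:-→d3:-→d4:-→d5:-→d6:-→d7:-→d8:-→d9:-→d10:-→d11:-→d12:-→d13:-→d14:-→d15:-→d16:-→d17:-→d18:-→d19:-→d20:-→d21:-→d22:H1  best=H1
  add 56.0.0.0/5 -> H1 at depth 5
  del 9.188.56.0/22 (clear depth 22)
  add 213.233.92.224/28 -> H2 at depth 28
  add 0.0.0.0/3 -> H2 at depth 3
  del 0.0.0.0/0 (clear depth 0)
  add 57.82.204.64/28 -> H1 at depth 28
  del 57.82.204.64/28 (clear depth 28)
  add 57.82.192.0/20 -> H3 at depth 20
  add 0.0.0.0/0 -> H1 at depth 0
  add 208.0.0.0/4 -> H3 at depth 4
  add 213.233.80.0/20 -> H4 at depth 20
  del 0.0.0.0/0 (clear depth 0)
  add 9.188.57.80/28 -> H1 at depth 28
  ? 208.0.0.0  path d0:-→d1:-→d2:-→d3:-→d4:H3→d5:-  best=H3
  del 9.188.57.80/28 (clear depth 28)
  add 57.80.0.0/12 -> H1 at depth 12
  add 9.188.57.82/32 -> H3 at depth 32
  add 9.188.57.82/32 -> H2 at depth 32
  ? 56.12.82.79  path d0:-→d1:-→d2:-→d3:-→d4:-→d5:H1→d6:-→d7:-  best=H1
  ? 57.82.192.25  path d0:-→d1:-→d2:-→d3:-→d4:-→d5:H1→d6:-→d7:-→d8:-→d9:-→d10:-→d11:-→d12:H1→d13:-→d14:-→d15:-→d16:-→d17:-→d18:-→d19:-→d20:H3  best=H3
  add 0.0.0.0/0 -> H1 at depth 0
  ? 17.133.191.201  path d0:H1→d1:-→d2:-→d3:H2  best=H2
  del 213.233.92.224/28 (clear depth 28)
  add 57.64.0.0/10 -> H2 at depth 10
  ? 56.12.195.249  path d0:H1→d1:-→d2:-→d3:-→d4:-→d5:H1→d6:-→d7:-  best=H1
  ? 57.82.192.3  path d0:H1→d1:-→d2:-→d3:-→d4:-→d5:H1→d6:-→d7:-→d8:-→d9:-→d10:H2→d11:-→d12:H1→d13:-→d14:-→d15:-→d16:-→d17:-→d18:-→d19:-→d20:H3  best=H3
  ? 213.233.80.0  path d0:H1→d1:-→d2:-→d3:-→d4:H3→d5:-→d6:-→d7:-→d8:-→d9:-→d10:-→d11:-→d12:-→d13:-→d14:-→d15:-→d16:-→d17:-→d18:-→d19:-→d20:H4  best=H4
  del 56.0.0.0/5 (clear depth 5)
  add 208.0.0.0/5 -> H2 at depth 5
  ? 208.0.0.6  path d0:H1→d1:-→d2:-→d3:-→d4:H3→d5:H2  best=H2
  add 213.233.80.0/20 -> H1 at depth 20

== LOOKUPS ==
["H1","H1","H1","H1","H3","H1","H3","H2","H1","H3","H4","H2"]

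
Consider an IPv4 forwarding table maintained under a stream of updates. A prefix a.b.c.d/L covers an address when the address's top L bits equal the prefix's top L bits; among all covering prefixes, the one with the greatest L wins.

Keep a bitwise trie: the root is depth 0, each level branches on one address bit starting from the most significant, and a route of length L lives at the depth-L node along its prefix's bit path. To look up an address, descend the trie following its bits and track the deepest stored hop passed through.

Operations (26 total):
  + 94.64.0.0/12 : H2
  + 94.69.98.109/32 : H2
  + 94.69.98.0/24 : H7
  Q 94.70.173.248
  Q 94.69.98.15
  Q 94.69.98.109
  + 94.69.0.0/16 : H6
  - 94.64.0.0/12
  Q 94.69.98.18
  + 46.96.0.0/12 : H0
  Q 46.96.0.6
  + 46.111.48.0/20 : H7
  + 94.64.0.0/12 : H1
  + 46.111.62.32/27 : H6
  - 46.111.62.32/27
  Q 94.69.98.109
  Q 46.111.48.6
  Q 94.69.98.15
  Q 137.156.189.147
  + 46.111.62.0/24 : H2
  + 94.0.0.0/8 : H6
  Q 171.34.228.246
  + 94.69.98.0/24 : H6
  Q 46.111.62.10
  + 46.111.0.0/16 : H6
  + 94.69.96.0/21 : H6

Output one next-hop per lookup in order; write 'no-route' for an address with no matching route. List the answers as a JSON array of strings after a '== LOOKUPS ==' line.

Apply in order:
  add 94.64.0.0/12 -> H2 at depth 12
  add 94.69.98.109/32 -> H2 at depth 32
  add 94.69.98.0/24 -> H7 at depth 24
  lookup 94.70.173.248: bits 01011110010001 walk d0:-→d1:-→d2:-→d3:-→d4:-→d5:-→d6:-→d7:-→d8:-→d9:-→d10:-→d11:-→d12:H2→d13:-→d14:- -> H2
  lookup 94.69.98.15: bits 0101111001000101011000100 walk d0:-→d1:-→d2:-→d3:-→d4:-→d5:-→d6:-→d7:-→d8:-→d9:-→d10:-→d11:-→d12:H2→d13:-→d14:-→d15:-→d16:-→d17:-→d18:-→d19:-→d20:-→d21:-→d22:-→d23:-→d24:H7→d25:- -> H7
  lookup 94.69.98.109: bits 01011110010001010110001001101101 walk d0:-→d1:-→d2:-→d3:-→d4:-→d5:-→d6:-→d7:-→d8:-→d9:-→d10:-→d11:-→d12:H2→d13:-→d14:-→d15:-→d16:-→d17:-→d18:-→d19:-→d20:-→d21:-→d22:-→d23:-→d24:H7→d25:-→d26:-→d27:-→d28:-→d29:-→d30:-→d31:-→d32:H2 -> H2
  add 94.69.0.0/16 -> H6 at depth 16
  - 94.64.0.0/12 clear@12
  lookup 94.69.98.18: bits 0101111001000101011000100 walk d0:-→d1:-→d2:-→d3:-→d4:-→d5:-→d6:-→d7:-→d8:-→d9:-→d10:-→d11:-→d12:-→d13:-→d14:-→d15:-→d16:H6→d17:-→d18:-→d19:-→d20:-→d21:-→d22:-→d23:-→d24:H7→d25:- -> H7
  add 46.96.0.0/12 -> H0 at depth 12
  lookup 46.96.0.6: bits 001011100110 walk d0:-→d1:-→d2:-→d3:-→d4:-→d5:-→d6:-→d7:-→d8:-→d9:-→d10:-→d11:-→d12:H0 -> H0
  add 46.111.48.0/20 -> H7 at depth 20
  add 94.64.0.0/12 -> H1 at depth 12
  add 46.111.62.32/27 -> H6 at depth 27
  - 46.111.62.32/27 clear@27
  lookup 94.69.98.109: bits 01011110010001010110001001101101 walk d0:-→d1:-→d2:-→d3:-→d4:-→d5:-→d6:-→d7:-→d8:-→d9:-→d10:-→d11:-→d12:H1→d13:-→d14:-→d15:-→d16:H6→d17:-→d18:-→d19:-→d20:-→d21:-→d22:-→d23:-→d24:H7→d25:-→d26:-→d27:-→d28:-→d29:-→d30:-→d31:-→d32:H2 -> H2
  lookup 46.111.48.6: bits 00101110011011110011 walk d0:-→d1:-→d2:-→d3:-→d4:-→d5:-→d6:-→d7:-→d8:-→d9:-→d10:-→d11:-→d12:H0→d13:-→d14:-→d15:-→d16:-→d17:-→d18:-→d19:-→d20:H7 -> H7
  lookup 94.69.98.15: bits 0101111001000101011000100 walk d0:-→d1:-→d2:-→d3:-→d4:-→d5:-→d6:-→d7:-→d8:-→d9:-→d10:-→d11:-→d12:H1→d13:-→d14:-→d15:-→d16:H6→d17:-→d18:-→d19:-→d20:-→d21:-→d22:-→d23:-→d24:H7→d25:- -> H7
  lookup 137.156.189.147: bits ε walk d0:- -> no-route
  add 46.111.62.0/24 -> H2 at depth 24
  add 94.0.0.0/8 -> H6 at depth 8
  lookup 171.34.228.246: bits ε walk d0:- -> no-route
  add 94.69.98.0/24 -> H6 at depth 24
  lookup 46.111.62.10: bits 00101110011011110011111000 walk d0:-→d1:-→d2:-→d3:-→d4:-→d5:-→d6:-→d7:-→d8:-→d9:-→d10:-→d11:-→d12:H0→d13:-→d14:-→d15:-→d16:-→d17:-→d18:-→d19:-→d20:H7→d21:-→d22:-→d23:-→d24:H2→d25:-→d26:- -> H2
  add 46.111.0.0/16 -> H6 at depth 16
  add 94.69.96.0/21 -> H6 at depth 21

== LOOKUPS ==
["H2","H7","H2","H7","H0","H2","H7","H7","no-route","no-route","H2"]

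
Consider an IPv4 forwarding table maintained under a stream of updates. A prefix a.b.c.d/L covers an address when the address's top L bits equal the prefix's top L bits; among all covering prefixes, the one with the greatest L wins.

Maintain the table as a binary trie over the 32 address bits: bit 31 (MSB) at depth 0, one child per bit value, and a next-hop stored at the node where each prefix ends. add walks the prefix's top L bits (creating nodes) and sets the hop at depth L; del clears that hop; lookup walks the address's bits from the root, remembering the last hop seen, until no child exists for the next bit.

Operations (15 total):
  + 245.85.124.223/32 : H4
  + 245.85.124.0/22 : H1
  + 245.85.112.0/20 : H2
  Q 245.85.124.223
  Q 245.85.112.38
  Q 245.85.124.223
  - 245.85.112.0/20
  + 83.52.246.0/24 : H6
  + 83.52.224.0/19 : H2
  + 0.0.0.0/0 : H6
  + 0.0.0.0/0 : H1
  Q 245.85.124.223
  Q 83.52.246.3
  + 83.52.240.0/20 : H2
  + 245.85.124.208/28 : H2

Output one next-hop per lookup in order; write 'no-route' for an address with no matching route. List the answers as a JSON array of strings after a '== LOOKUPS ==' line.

Apply in order:
  add 245.85.124.223/32 -> H4 at depth 32
  add 245.85.124.0/22 -> H1 at depth 22
  add 245.85.112.0/20 -> H2 at depth 20
  ? 245.85.124.223  path d0:-→d1:-→d2:-→d3:-→d4:-→d5:-→d6:-→d7:-→d8:-→d9:-→d10:-→d11:-→d12:-→d13:-→d14:-→d15:-→d16:-→d17:-→d18:-→d19:-→d20:H2→d21:-→d22:H1→d23:-→d24:-→d25:-→d26:-→d27:-→d28:-→d29:-→d30:-→d31:-→d32:H4  best=H4
  ? 245.85.112.38  path d0:-→d1:-→d2:-→d3:-→d4:-→d5:-→d6:-→d7:-→d8:-→d9:-→d10:-→d11:-→d12:-→d13:-→d14:-→d15:-→d16:-→d17:-→d18:-→d19:-→d20:H2  best=H2
  ? 245.85.124.223  path d0:-→d1:-→d2:-→d3:-→d4:-→d5:-→d6:-→d7:-→d8:-→d9:-→d10:-→d11:-→d12:-→d13:-→d14:-→d15:-→d16:-→d17:-→d18:-→d19:-→d20:H2→d21:-→d22:H1→d23:-→d24:-→d25:-→d26:-→d27:-→d28:-→d29:-→d30:-→d31:-→d32:H4  best=H4
  - 245.85.112.0/20 clear@20
  add 83.52.246.0/24 -> H6 at depth 24
  add 83.52.224.0/19 -> H2 at depth 19
  add 0.0.0.0/0 -> H6 at depth 0
  add 0.0.0.0/0 -> H1 at depth 0
  ? 245.85.124.223  path d0:H1→d1:-→d2:-→d3:-→d4:-→d5:-→d6:-→d7:-→d8:-→d9:-→d10:-→d11:-→d12:-→d13:-→d14:-→d15:-→d16:-→d17:-→d18:-→d19:-→d20:-→d21:-→d22:H1→d23:-→d24:-→d25:-→d26:-→d27:-→d28:-→d29:-→d30:-→d31:-→d32:H4  best=H4
  ? 83.52.246.3  path d0:H1→d1:-→d2:-→d3:-→d4:-→d5:-→d6:-→d7:-→d8:-→d9:-→d10:-→d11:-→d12:-→d13:-→d14:-→d15:-→d16:-→d17:-→d18:-→d19:H2→d20:-→d21:-→d22:-→d23:-→d24:H6  best=H6
  add 83.52.240.0/20 -> H2 at depth 20
  add 245.85.124.208/28 -> H2 at depth 28

== LOOKUPS ==
["H4","H2","H4","H4","H6"]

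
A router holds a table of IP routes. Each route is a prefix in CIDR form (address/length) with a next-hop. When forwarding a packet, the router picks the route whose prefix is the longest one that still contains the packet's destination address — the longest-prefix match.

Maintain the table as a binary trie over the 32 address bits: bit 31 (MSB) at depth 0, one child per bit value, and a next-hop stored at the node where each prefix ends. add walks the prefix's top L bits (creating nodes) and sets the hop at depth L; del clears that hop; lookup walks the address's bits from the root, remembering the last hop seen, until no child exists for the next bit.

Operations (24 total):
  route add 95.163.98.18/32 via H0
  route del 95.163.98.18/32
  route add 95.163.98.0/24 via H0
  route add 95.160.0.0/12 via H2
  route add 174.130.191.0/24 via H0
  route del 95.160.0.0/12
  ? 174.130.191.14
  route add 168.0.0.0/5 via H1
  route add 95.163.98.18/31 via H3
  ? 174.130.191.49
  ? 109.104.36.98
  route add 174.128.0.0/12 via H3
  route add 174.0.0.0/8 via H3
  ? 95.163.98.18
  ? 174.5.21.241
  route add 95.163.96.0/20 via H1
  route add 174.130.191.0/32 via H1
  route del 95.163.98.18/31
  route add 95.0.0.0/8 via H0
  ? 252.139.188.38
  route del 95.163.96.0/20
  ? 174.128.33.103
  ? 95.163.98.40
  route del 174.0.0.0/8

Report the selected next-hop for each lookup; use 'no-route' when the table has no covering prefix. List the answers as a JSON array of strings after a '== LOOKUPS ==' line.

Apply in order:
  add 95.163.98.18/32 -> H0 at depth 32
  - 95.163.98.18/32 clear@32
  add 95.163.98.0/24 -> H0 at depth 24
  add 95.160.0.0/12 -> H2 at depth 12
  add 174.130.191.0/24 -> H0 at depth 24
  - 95.160.0.0/12 clear@12
  lookup 174.130.191.14: bits 101011101000001010111111 walk d0:-→d1:-→d2:-→d3:-→d4:-→d5:-→d6:-→d7:-→d8:-→d9:-→d10:-→d11:-→d12:-→d13:-→d14:-→d15:-→d16:-→d17:-→d18:-→d19:-→d20:-→d21:-→d22:-→d23:-→d24:H0 -> H0
  add 168.0.0.0/5 -> H1 at depth 5
  add 95.163.98.18/31 -> H3 at depth 31
  lookup 174.130.191.49: bits 101011101000001010111111 walk d0:-→d1:-→d2:-→d3:-→d4:-→d5:H1→d6:-→d7:-→d8:-→d9:-→d10:-→d11:-→d12:-→d13:-→d14:-→d15:-→d16:-→d17:-→d18:-→d19:-→d20:-→d21:-→d22:-→d23:-→d24:H0 -> H0
  lookup 109.104.36.98: bits 01 walk d0:-→d1:-→d2:- -> no-route
  add 174.128.0.0/12 -> H3 at depth 12
  add 174.0.0.0/8 -> H3 at depth 8
  lookup 95.163.98.18: bits 01011111101000110110001000010010 walk d0:-→d1:-→d2:-→d3:-→d4:-→d5:-→d6:-→d7:-→d8:-→d9:-→d10:-→d11:-→d12:-→d13:-→d14:-→d15:-→d16:-→d17:-→d18:-→d19:-→d20:-→d21:-→d22:-→d23:-→d24:H0→d25:-→d26:-→d27:-→d28:-→d29:-→d30:-→d31:H3→d32:- -> H3
  lookup 174.5.21.241: bits 10101110 walk d0:-→d1:-→d2:-→d3:-→d4:-→d5:H1→d6:-→d7:-→d8:H3 -> H3
  add 95.163.96.0/20 -> H1 at depth 20
  add 174.130.191.0/32 -> H1 at depth 32
  - 95.163.98.18/31 clear@31
  add 95.0.0.0/8 -> H0 at depth 8
  lookup 252.139.188.38: bits 1 walk d0:-→d1:- -> no-route
  - 95.163.96.0/20 clear@20
  lookup 174.128.33.103: bits 10101110100000 walk d0:-→d1:-→d2:-→d3:-→d4:-→d5:H1→d6:-→d7:-→d8:H3→d9:-→d10:-→d11:-→d12:H3→d13:-→d14:- -> H3
  lookup 95.163.98.40: bits 01011111101000110110001000 walk d0:-→d1:-→d2:-→d3:-→d4:-→d5:-→d6:-→d7:-→d8:H0→d9:-→d10:-→d11:-→d12:-→d13:-→d14:-→d15:-→d16:-→d17:-→d18:-→d19:-→d20:-→d21:-→d22:-→d23:-→d24:H0→d25:-→d26:- -> H0
  - 174.0.0.0/8 clear@8

== LOOKUPS ==
["H0","H0","no-route","H3","H3","no-route","H3","H0"]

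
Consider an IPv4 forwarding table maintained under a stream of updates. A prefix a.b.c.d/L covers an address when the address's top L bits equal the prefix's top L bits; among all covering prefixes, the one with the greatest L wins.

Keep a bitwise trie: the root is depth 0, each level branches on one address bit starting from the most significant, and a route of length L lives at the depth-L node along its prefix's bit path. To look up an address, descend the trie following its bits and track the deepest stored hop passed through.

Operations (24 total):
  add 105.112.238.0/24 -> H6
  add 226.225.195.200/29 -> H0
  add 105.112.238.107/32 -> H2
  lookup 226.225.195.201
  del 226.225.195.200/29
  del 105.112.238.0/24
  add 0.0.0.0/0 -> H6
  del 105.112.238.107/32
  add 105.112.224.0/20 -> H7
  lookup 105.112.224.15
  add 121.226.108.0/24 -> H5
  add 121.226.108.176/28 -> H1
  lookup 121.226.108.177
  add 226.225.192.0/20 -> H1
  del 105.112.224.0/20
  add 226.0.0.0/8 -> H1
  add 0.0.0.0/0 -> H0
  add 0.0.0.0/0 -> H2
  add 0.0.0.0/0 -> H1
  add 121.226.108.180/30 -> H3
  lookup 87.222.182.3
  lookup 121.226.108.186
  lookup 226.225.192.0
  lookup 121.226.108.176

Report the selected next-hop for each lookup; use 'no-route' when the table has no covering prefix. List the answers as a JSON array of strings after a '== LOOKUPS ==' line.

Apply in order:
  + 105.112.238.0/24 (H6) depth=24
  + 226.225.195.200/29 (H0) depth=29
  + 105.112.238.107/32 (H2) depth=32
  lookup 226.225.195.201: bits 11100010111000011100001111001 walk d0:-→d1:-→d2:-→d3:-→d4:-→d5:-→d6:-→d7:-→d8:-→d9:-→d10:-→d11:-→d12:-→d13:-→d14:-→d15:-→d16:-→d17:-→d18:-→d19:-→d20:-→d21:-→d22:-→d23:-→d24:-→d25:-→d26:-→d27:-→d28:-→d29:H0 -> H0
  - 226.225.195.200/29 clear@29
  - 105.112.238.0/24 clear@24
  + 0.0.0.0/0 (H6) depth=0
  - 105.112.238.107/32 clear@32
  + 105.112.224.0/20 (H7) depth=20
  lookup 105.112.224.15: bits 01101001011100001110 walk d0:H6→d1:-→d2:-→d3:-→d4:-→d5:-→d6:-→d7:-→d8:-→d9:-→d10:-→d11:-→d12:-→d13:-→d14:-→d15:-→d16:-→d17:-→d18:-→d19:-→d20:H7 -> H7
  + 121.226.108.0/24 (H5) depth=24
  + 121.226.108.176/28 (H1) depth=28
  lookup 121.226.108.177: bits 0111100111100010011011001011 walk d0:H6→d1:-→d2:-→d3:-→d4:-→d5:-→d6:-→d7:-→d8:-→d9:-→d10:-→d11:-→d12:-→d13:-→d14:-→d15:-→d16:-→d17:-→d18:-→d19:-→d20:-→d21:-→d22:-→d23:-→d24:H5→d25:-→d26:-→d27:-→d28:H1 -> H1
  + 226.225.192.0/20 (H1) depth=20
  - 105.112.224.0/20 clear@20
  + 226.0.0.0/8 (H1) depth=8
  + 0.0.0.0/0 (H0) depth=0
  + 0.0.0.0/0 (H2) depth=0
  + 0.0.0.0/0 (H1) depth=0
  + 121.226.108.180/30 (H3) depth=30
  lookup 87.222.182.3: bits 01 walk d0:H1→d1:-→d2:- -> H1
  lookup 121.226.108.186: bits 0111100111100010011011001011 walk d0:H1→d1:-→d2:-→d3:-→d4:-→d5:-→d6:-→d7:-→d8:-→d9:-→d10:-→d11:-→d12:-→d13:-→d14:-→d15:-→d16:-→d17:-→d18:-→d19:-→d20:-→d21:-→d22:-→d23:-→d24:H5→d25:-→d26:-→d27:-→d28:H1 -> H1
  lookup 226.225.192.0: bits 1110001011100001110000 walk d0:H1→d1:-→d2:-→d3:-→d4:-→d5:-→d6:-→d7:-→d8:H1→d9:-→d10:-→d11:-→d12:-→d13:-→d14:-→d15:-→d16:-→d17:-→d18:-→d19:-→d20:H1→d21:-→d22:- -> H1
  lookup 121.226.108.176: bits 01111001111000100110110010110 walk d0:H1→d1:-→d2:-→d3:-→d4:-→d5:-→d6:-→d7:-→d8:-→d9:-→d10:-→d11:-→d12:-→d13:-→d14:-→d15:-→d16:-→d17:-→d18:-→d19:-→d20:-→d21:-→d22:-→d23:-→d24:H5→d25:-→d26:-→d27:-→d28:H1→d29:- -> H1

== LOOKUPS ==
["H0","H7","H1","H1","H1","H1","H1"]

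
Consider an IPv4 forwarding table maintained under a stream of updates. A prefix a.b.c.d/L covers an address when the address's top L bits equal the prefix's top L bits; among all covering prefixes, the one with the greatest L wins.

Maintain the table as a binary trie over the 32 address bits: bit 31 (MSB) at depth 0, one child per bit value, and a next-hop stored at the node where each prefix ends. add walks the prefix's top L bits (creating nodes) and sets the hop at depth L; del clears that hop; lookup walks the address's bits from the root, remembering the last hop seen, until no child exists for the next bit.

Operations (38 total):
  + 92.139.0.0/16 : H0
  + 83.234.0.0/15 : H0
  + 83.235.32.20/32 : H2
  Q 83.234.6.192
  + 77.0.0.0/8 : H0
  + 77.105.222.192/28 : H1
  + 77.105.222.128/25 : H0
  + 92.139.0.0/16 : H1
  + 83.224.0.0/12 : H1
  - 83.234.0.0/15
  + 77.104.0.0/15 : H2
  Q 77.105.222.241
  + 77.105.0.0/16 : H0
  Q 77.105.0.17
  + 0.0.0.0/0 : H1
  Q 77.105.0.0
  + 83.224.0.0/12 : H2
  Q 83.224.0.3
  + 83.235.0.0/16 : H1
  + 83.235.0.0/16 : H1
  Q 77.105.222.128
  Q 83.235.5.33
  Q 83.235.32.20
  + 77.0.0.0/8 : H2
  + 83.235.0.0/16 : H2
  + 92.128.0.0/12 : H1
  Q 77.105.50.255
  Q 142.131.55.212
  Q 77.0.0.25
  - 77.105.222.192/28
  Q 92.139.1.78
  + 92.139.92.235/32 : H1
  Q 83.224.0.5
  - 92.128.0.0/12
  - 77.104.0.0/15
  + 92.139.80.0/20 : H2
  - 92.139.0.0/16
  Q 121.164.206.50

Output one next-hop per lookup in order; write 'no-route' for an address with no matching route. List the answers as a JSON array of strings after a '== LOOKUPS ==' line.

Process each operation:
  add 92.139.0.0/16 -> H0 at depth 16
  add 83.234.0.0/15 -> H0 at depth 15
  add 83.235.32.20/32 -> H2 at depth 32
  ? 83.234.6.192  path d0:-→d1:-→d2:-→d3:-→d4:-→d5:-→d6:-→d7:-→d8:-→d9:-→d10:-→d11:-→d12:-→d13:-→d14:-→d15:H0  best=H0
  add 77.0.0.0/8 -> H0 at depth 8
  add 77.105.222.192/28 -> H1 at depth 28
  add 77.105.222.128/25 -> H0 at depth 25
  add 92.139.0.0/16 -> H1 at depth 16
  add 83.224.0.0/12 -> H1 at depth 12
  del 83.234.0.0/15 (clear depth 15)
  add 77.104.0.0/15 -> H2 at depth 15
  ? 77.105.222.241  path d0:-→d1:-→d2:-→d3:-→d4:-→d5:-→d6:-→d7:-→d8:H0→d9:-→d10:-→d11:-→d12:-→d13:-→d14:-→d15:H2→d16:-→d17:-→d18:-→d19:-→d20:-→d21:-→d22:-→d23:-→d24:-→d25:H0→d26:-  best=H0
  add 77.105.0.0/16 -> H0 at depth 16
  ? 77.105.0.17  path d0:-→d1:-→d2:-→d3:-→d4:-→d5:-→d6:-→d7:-→d8:H0→d9:-→d10:-→d11:-→d12:-→d13:-→d14:-→d15:H2→d16:H0  best=H0
  add 0.0.0.0/0 -> H1 at depth 0
  ? 77.105.0.0  path d0:H1→d1:-→d2:-→d3:-→d4:-→d5:-→d6:-→d7:-→d8:H0→d9:-→d10:-→d11:-→d12:-→d13:-→d14:-→d15:H2→d16:H0  best=H0
  add 83.224.0.0/12 -> H2 at depth 12
  ? 83.224.0.3  path d0:H1→d1:-→d2:-→d3:-→d4:-→d5:-→d6:-→d7:-→d8:-→d9:-→d10:-→d11:-→d12:H2  best=H2
  add 83.235.0.0/16 -> H1 at depth 16
  add 83.235.0.0/16 -> H1 at depth 16
  ? 77.105.222.128  path d0:H1→d1:-→d2:-→d3:-→d4:-→d5:-→d6:-→d7:-→d8:H0→d9:-→d10:-→d11:-→d12:-→d13:-→d14:-→d15:H2→d16:H0→d17:-→d18:-→d19:-→d20:-→d21:-→d22:-→d23:-→d24:-→d25:H0  best=H0
  ? 83.235.5.33  path d0:H1→d1:-→d2:-→d3:-→d4:-→d5:-→d6:-→d7:-→d8:-→d9:-→d10:-→d11:-→d12:H2→d13:-→d14:-→d15:-→d16:H1→d17:-→d18:-  best=H1
  ? 83.235.32.20  path d0:H1→d1:-→d2:-→d3:-→d4:-→d5:-→d6:-→d7:-→d8:-→d9:-→d10:-→d11:-→d12:H2→d13:-→d14:-→d15:-→d16:H1→d17:-→d18:-→d19:-→d20:-→d21:-→d22:-→d23:-→d24:-→d25:-→d26:-→d27:-→d28:-→d29:-→d30:-→d31:-→d32:H2  best=H2
  add 77.0.0.0/8 -> H2 at depth 8
  add 83.235.0.0/16 -> H2 at depth 16
  add 92.128.0.0/12 -> H1 at depth 12
  ? 77.105.50.255  path d0:H1→d1:-→d2:-→d3:-→d4:-→d5:-→d6:-→d7:-→d8:H2→d9:-→d10:-→d11:-→d12:-→d13:-→d14:-→d15:H2→d16:H0  best=H0
  ? 142.131.55.212  path d0:H1  best=H1
  ? 77.0.0.25  path d0:H1→d1:-→d2:-→d3:-→d4:-→d5:-→d6:-→d7:-→d8:H2→d9:-  best=H2
  del 77.105.222.192/28 (clear depth 28)
  ? 92.139.1.78  path d0:H1→d1:-→d2:-→d3:-→d4:-→d5:-→d6:-→d7:-→d8:-→d9:-→d10:-→d11:-→d12:H1→d13:-→d14:-→d15:-→d16:H1  best=H1
  add 92.139.92.235/32 -> H1 at depth 32
  ? 83.224.0.5  path d0:H1→d1:-→d2:-→d3:-→d4:-→d5:-→d6:-→d7:-→d8:-→d9:-→d10:-→d11:-→d12:H2  best=H2
  del 92.128.0.0/12 (clear depth 12)
  del 77.104.0.0/15 (clear depth 15)
  add 92.139.80.0/20 -> H2 at depth 20
  del 92.139.0.0/16 (clear depth 16)
  ? 121.164.206.50  path d0:H1→d1:-→d2:-  best=H1

== LOOKUPS ==
["H0","H0","H0","H0","H2","H0","H1","H2","H0","H1","H2","H1","H2","H1"]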